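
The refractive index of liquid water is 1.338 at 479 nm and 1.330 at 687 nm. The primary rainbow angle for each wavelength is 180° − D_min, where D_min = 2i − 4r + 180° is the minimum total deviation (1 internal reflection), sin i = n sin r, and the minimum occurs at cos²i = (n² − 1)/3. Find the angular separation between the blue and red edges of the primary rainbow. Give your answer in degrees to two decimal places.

At 479 nm (n = 1.338): cos²i = 0.26341 → i = 59.120°, r = 39.899°, D_min = 138.643°, rainbow angle = 41.357°.
At 687 nm (n = 1.330): cos²i = 0.25630 → i = 59.585°, r = 40.422°, D_min = 137.484°, rainbow angle = 42.516°.
Angular width = |41.357° − 42.516°| = 1.160°.

1.16°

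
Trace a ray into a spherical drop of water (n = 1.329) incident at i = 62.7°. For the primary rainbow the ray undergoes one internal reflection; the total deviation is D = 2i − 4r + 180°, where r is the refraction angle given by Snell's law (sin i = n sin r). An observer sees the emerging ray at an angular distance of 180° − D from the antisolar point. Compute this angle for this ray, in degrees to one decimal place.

42.4°

sin r = sin 62.7° / 1.329 = 0.8886/1.329 = 0.6686; r = 41.96°.
D = 2·62.7° − 4·41.96° + 180° = 125.40° − 167.85° + 180° = 137.55°.
Angle from antisolar point = 180° − D = 42.45°.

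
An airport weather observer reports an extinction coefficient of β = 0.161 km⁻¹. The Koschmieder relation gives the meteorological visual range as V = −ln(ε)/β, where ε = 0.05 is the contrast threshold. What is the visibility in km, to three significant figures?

18.6 km

V = −ln(0.05) / 0.161 = 2.996 / 0.161 = 18.6070 km.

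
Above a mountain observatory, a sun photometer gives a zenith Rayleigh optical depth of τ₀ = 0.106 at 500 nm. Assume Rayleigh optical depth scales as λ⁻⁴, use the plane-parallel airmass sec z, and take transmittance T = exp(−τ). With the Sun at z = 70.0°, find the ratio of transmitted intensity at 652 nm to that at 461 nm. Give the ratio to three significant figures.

Airmass: sec 70.0° = 2.9238.
τ(652 nm) = 0.106 × (500/652)⁴ × 2.9238 = 0.106 × 0.3459 × 2.9238 = 0.1072.
τ(461 nm) = 0.106 × (500/461)⁴ × 2.9238 = 0.106 × 1.3838 × 2.9238 = 0.4289.
T(652)/T(461) = exp(τ_B − τ_A) = exp(0.3217) = 1.3795.

1.38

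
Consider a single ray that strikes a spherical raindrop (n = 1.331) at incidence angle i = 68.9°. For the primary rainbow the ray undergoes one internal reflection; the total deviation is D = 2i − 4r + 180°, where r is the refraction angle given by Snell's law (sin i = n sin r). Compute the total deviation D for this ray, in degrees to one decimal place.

sin r = sin 68.9° / 1.331 = 0.9330/1.331 = 0.7009; r = 44.50°.
D = 2·68.9° − 4·44.50° + 180° = 137.80° − 178.01° + 180° = 139.79°.

139.8°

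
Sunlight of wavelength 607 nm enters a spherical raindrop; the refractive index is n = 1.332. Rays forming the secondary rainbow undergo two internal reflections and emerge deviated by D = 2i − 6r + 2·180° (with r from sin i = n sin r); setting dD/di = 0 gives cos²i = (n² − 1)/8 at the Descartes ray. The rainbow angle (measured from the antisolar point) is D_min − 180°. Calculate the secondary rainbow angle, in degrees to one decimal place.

50.6°

cos²i = (1.77422 − 1)/8 = 0.09678; i = arccos(0.31109) = 71.875°.
sin r = sin 71.875°/1.332 = 0.71350; r = 45.520°.
D_min = 2·71.875° − 6·45.520° + 360° = 230.628°.
Rainbow angle = D_min − 180° = 50.628°.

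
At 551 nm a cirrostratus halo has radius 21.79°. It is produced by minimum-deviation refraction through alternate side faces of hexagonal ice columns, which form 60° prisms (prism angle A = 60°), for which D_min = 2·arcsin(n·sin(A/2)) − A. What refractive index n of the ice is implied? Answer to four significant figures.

1.309

Rearranging: n = sin((D_min + A)/2) / sin(A/2).
(D_min + A)/2 = (21.79° + 60°)/2 = 40.895°.
n = sin 40.895° / sin 30° = 0.6547 / 0.5000 = 1.3093.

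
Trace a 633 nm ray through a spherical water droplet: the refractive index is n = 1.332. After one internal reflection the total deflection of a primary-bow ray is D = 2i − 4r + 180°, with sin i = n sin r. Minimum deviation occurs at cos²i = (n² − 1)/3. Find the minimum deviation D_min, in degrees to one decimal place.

cos²i = (1.77422 − 1)/3 = 0.25807; i = arccos(0.50801) = 59.469°.
sin r = sin 59.469°/1.332 = 0.64666; r = 40.290°.
D_min = 2·59.469° − 4·40.290° + 180° = 137.776°.

137.8°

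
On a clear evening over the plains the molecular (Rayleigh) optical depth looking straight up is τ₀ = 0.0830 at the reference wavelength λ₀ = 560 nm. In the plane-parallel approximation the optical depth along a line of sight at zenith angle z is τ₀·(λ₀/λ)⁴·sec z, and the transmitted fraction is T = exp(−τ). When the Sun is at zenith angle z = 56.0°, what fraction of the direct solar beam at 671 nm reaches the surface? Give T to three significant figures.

0.931

sec 56.0° = 1.7883.
τ = 0.0830 × (560/671)⁴ × 1.7883 = 0.0830 × 0.4851 × 1.7883 = 0.0720.
T = exp(−0.0720) = 0.9305.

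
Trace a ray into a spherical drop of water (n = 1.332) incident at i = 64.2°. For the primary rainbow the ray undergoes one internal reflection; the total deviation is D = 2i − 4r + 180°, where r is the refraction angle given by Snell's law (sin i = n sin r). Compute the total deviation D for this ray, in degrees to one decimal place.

sin r = sin 64.2° / 1.332 = 0.9003/1.332 = 0.6759; r = 42.53°.
D = 2·64.2° − 4·42.53° + 180° = 128.40° − 170.10° + 180° = 138.30°.

138.3°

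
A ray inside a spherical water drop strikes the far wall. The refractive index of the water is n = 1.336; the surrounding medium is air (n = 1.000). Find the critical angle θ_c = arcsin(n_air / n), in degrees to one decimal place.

48.5°

sin θ_c = n_air / n = 1.000 / 1.336 = 0.7485.
θ_c = arcsin(0.7485) = 48.46°.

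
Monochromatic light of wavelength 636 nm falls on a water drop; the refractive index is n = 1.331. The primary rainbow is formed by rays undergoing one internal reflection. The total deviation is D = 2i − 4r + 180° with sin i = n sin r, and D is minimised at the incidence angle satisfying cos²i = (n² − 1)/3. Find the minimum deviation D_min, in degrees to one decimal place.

cos²i = (1.77156 − 1)/3 = 0.25719; i = arccos(0.50714) = 59.527°.
sin r = sin 59.527°/1.331 = 0.64753; r = 40.356°.
D_min = 2·59.527° − 4·40.356° + 180° = 137.630°.

137.6°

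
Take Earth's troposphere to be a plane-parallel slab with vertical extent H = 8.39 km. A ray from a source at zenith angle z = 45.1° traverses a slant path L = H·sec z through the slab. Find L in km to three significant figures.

sec z = 1/cos 45.1° = 1.4167.
L = 8.39 × 1.4167 = 11.886 km.

11.9 km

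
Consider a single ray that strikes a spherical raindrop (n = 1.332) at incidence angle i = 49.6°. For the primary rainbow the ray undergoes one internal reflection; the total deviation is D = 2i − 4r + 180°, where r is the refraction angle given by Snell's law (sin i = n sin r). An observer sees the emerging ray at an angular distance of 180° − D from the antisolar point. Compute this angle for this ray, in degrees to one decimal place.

40.3°

sin r = sin 49.6° / 1.332 = 0.7615/1.332 = 0.5717; r = 34.87°.
D = 2·49.6° − 4·34.87° + 180° = 99.20° − 139.48° + 180° = 139.72°.
Angle from antisolar point = 180° − D = 40.28°.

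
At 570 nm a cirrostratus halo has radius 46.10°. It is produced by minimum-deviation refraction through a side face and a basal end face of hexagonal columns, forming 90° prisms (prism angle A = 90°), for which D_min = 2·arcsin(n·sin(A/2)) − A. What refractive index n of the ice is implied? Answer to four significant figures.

1.312

Rearranging: n = sin((D_min + A)/2) / sin(A/2).
(D_min + A)/2 = (46.10° + 90°)/2 = 68.050°.
n = sin 68.050° / sin 45° = 0.9275 / 0.7071 = 1.3117.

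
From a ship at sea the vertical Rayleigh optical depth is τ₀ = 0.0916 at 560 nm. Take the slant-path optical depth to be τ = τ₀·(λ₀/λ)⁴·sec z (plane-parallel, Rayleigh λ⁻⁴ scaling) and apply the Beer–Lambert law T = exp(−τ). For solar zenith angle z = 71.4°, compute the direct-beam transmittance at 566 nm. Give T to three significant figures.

0.759

sec 71.4° = 3.1352.
τ = 0.0916 × (560/566)⁴ × 3.1352 = 0.0916 × 0.9583 × 3.1352 = 0.2752.
T = exp(−0.2752) = 0.7594.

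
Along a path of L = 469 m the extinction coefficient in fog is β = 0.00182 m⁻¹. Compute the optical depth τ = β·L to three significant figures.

τ = β·L = 0.00182 × 469 = 0.8536.

0.854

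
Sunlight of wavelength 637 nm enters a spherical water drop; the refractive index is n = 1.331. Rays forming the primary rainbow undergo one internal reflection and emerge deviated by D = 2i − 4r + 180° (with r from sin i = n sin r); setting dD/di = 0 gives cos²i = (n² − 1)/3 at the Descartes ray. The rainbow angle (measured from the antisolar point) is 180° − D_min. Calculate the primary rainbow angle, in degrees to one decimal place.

42.4°

cos²i = (1.77156 − 1)/3 = 0.25719; i = arccos(0.50714) = 59.527°.
sin r = sin 59.527°/1.331 = 0.64753; r = 40.356°.
D_min = 2·59.527° − 4·40.356° + 180° = 137.630°.
Rainbow angle = 180° − D_min = 42.370°.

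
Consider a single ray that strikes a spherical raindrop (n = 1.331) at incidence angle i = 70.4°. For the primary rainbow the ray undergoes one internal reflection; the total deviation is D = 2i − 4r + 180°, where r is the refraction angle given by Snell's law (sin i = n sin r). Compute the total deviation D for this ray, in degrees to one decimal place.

sin r = sin 70.4° / 1.331 = 0.9421/1.331 = 0.7078; r = 45.05°.
D = 2·70.4° − 4·45.05° + 180° = 140.80° − 180.22° + 180° = 140.58°.

140.6°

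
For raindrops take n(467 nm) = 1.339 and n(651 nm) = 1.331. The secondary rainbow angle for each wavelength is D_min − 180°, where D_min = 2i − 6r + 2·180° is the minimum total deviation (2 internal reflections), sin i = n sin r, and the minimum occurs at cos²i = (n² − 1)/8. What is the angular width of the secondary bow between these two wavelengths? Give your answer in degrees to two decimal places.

At 467 nm (n = 1.339): cos²i = 0.09912 → i = 71.650°, r = 45.141°, D_min = 232.451°, rainbow angle = 52.451°.
At 651 nm (n = 1.331): cos²i = 0.09645 → i = 71.907°, r = 45.575°, D_min = 230.365°, rainbow angle = 50.365°.
Angular width = |52.451° − 50.365°| = 2.086°.

2.09°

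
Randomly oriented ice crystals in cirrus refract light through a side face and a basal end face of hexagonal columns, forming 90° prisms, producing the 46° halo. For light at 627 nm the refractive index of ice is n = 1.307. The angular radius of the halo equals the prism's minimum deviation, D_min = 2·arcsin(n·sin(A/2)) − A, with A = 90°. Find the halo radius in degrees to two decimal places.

45.09°

n·sin(A/2) = 1.307 × sin 45° = 1.307 × 0.7071 = 0.9242.
D_min = 2·arcsin(0.9242) − 90° = 2 × 67.546° − 90° = 45.093°.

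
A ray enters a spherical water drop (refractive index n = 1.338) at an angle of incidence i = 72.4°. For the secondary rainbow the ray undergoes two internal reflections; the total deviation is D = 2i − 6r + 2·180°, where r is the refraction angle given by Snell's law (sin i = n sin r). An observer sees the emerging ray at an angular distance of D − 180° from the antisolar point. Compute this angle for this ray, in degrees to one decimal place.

sin r = sin 72.4° / 1.338 = 0.9532/1.338 = 0.7124; r = 45.43°.
D = 2·72.4° − 6·45.43° + 2·180° = 144.80° − 272.58° + 360° = 232.22°.
Angle from antisolar point = D − 180° = 52.22°.

52.2°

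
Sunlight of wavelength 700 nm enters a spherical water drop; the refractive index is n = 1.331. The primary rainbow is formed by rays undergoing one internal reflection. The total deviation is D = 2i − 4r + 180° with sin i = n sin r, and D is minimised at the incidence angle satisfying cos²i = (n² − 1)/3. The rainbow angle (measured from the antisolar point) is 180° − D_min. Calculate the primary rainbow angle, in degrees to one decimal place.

cos²i = (1.77156 − 1)/3 = 0.25719; i = arccos(0.50714) = 59.527°.
sin r = sin 59.527°/1.331 = 0.64753; r = 40.356°.
D_min = 2·59.527° − 4·40.356° + 180° = 137.630°.
Rainbow angle = 180° − D_min = 42.370°.

42.4°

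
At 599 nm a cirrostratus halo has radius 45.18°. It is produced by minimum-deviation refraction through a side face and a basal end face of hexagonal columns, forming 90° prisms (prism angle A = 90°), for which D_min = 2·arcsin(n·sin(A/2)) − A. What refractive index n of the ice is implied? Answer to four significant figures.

1.307

Rearranging: n = sin((D_min + A)/2) / sin(A/2).
(D_min + A)/2 = (45.18° + 90°)/2 = 67.590°.
n = sin 67.590° / sin 45° = 0.9245 / 0.7071 = 1.3074.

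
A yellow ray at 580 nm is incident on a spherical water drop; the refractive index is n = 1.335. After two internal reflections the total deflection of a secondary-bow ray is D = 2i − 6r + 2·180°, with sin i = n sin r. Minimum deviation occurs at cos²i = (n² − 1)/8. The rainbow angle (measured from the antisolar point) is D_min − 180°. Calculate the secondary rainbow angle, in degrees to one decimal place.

cos²i = (1.78222 − 1)/8 = 0.09778; i = arccos(0.31269) = 71.778°.
sin r = sin 71.778°/1.335 = 0.71150; r = 45.357°.
D_min = 2·71.778° − 6·45.357° + 360° = 231.414°.
Rainbow angle = D_min − 180° = 51.414°.

51.4°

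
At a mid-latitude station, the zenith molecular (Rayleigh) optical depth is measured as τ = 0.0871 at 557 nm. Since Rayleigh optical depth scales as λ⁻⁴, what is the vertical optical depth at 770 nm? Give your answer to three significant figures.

τ(770 nm) = τ(557 nm) × (557/770)⁴ = 0.0871 × (0.7234)⁴ = 0.0871 × 0.2738 = 0.0238.

0.0238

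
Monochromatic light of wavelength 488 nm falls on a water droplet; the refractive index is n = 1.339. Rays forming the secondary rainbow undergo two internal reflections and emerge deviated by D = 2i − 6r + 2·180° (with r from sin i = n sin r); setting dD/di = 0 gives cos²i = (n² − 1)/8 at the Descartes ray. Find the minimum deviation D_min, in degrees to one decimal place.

232.5°

cos²i = (1.79292 − 1)/8 = 0.09912; i = arccos(0.31483) = 71.650°.
sin r = sin 71.650°/1.339 = 0.70885; r = 45.141°.
D_min = 2·71.650° − 6·45.141° + 360° = 232.451°.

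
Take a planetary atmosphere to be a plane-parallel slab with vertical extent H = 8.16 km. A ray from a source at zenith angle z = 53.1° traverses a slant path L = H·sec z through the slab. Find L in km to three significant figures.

13.6 km

sec z = 1/cos 53.1° = 1.6655.
L = 8.16 × 1.6655 = 13.590 km.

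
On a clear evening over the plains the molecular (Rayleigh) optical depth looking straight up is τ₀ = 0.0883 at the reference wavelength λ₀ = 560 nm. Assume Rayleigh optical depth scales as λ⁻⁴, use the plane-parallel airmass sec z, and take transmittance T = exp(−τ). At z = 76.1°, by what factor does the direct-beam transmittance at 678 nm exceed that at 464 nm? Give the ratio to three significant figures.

1.84

Airmass: sec 76.1° = 4.1627.
τ(678 nm) = 0.0883 × (560/678)⁴ × 4.1627 = 0.0883 × 0.4654 × 4.1627 = 0.1711.
τ(464 nm) = 0.0883 × (560/464)⁴ × 4.1627 = 0.0883 × 2.1217 × 4.1627 = 0.7799.
T(678)/T(464) = exp(τ_B − τ_A) = exp(0.6088) = 1.8382.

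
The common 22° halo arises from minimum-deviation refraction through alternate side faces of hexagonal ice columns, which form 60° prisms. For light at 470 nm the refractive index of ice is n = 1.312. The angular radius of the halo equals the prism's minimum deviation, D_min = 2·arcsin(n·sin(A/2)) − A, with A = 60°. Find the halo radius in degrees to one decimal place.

n·sin(A/2) = 1.312 × sin 30° = 1.312 × 0.5000 = 0.6560.
D_min = 2·arcsin(0.6560) − 60° = 2 × 40.996° − 60° = 21.991°.

22.0°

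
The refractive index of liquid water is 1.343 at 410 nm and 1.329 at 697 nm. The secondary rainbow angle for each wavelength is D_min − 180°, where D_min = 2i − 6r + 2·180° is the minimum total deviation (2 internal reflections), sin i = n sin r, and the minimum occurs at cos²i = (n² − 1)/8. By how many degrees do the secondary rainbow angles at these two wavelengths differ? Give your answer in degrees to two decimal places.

3.64°

At 410 nm (n = 1.343): cos²i = 0.10046 → i = 71.522°, r = 44.928°, D_min = 233.478°, rainbow angle = 53.478°.
At 697 nm (n = 1.329): cos²i = 0.09578 → i = 71.972°, r = 45.685°, D_min = 229.837°, rainbow angle = 49.837°.
Angular width = |53.478° − 49.837°| = 3.641°.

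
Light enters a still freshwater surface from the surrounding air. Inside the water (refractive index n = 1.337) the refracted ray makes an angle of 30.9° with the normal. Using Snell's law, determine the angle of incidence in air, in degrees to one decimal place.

Snell: sin θ_i = n · sin θ_r = 1.337 × sin 30.9° = 1.337 × 0.5135 = 0.6866.
θ_i = arcsin(0.6866) = 43.36°.

43.4°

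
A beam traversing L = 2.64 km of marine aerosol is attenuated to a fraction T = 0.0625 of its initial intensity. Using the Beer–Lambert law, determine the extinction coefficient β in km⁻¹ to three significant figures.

Beer–Lambert: T = exp(−βL) ⇒ β = −ln(T)/L = −ln(0.0625)/2.64 = 2.7726/2.64 = 1.05 km⁻¹.

1.05 km⁻¹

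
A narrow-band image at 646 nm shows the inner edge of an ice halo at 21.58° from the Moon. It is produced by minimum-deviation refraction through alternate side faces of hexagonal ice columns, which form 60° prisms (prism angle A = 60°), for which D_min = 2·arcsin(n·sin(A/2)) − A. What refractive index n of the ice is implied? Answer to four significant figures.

Rearranging: n = sin((D_min + A)/2) / sin(A/2).
(D_min + A)/2 = (21.58° + 60°)/2 = 40.790°.
n = sin 40.790° / sin 30° = 0.6533 / 0.5000 = 1.3066.

1.307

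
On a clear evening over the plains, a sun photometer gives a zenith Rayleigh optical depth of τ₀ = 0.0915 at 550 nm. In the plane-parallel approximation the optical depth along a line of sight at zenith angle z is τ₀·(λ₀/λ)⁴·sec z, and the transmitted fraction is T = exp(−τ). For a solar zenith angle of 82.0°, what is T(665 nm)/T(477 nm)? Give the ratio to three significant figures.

Airmass: sec 82.0° = 7.1853.
τ(665 nm) = 0.0915 × (550/665)⁴ × 7.1853 = 0.0915 × 0.4679 × 7.1853 = 0.3076.
τ(477 nm) = 0.0915 × (550/477)⁴ × 7.1853 = 0.0915 × 1.7676 × 7.1853 = 1.1621.
T(665)/T(477) = exp(τ_B − τ_A) = exp(0.8545) = 2.3501.

2.35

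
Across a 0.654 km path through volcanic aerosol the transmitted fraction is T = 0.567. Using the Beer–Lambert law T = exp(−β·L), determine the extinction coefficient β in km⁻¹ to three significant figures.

Beer–Lambert: T = exp(−βL) ⇒ β = −ln(T)/L = −ln(0.567)/0.654 = 0.5674/0.654 = 0.8676 km⁻¹.

0.868 km⁻¹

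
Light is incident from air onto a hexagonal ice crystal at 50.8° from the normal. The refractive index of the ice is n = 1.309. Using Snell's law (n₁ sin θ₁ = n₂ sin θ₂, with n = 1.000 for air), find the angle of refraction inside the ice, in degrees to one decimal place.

36.3°

Snell: sin θ_r = sin θ_i / n = sin 50.8° / 1.309 = 0.7749 / 1.309 = 0.5920.
θ_r = arcsin(0.5920) = 36.30°.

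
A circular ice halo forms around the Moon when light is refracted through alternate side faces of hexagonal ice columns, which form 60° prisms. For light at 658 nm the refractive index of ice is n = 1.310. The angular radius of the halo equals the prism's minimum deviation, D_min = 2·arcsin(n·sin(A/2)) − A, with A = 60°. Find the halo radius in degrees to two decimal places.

n·sin(A/2) = 1.310 × sin 30° = 1.310 × 0.5000 = 0.6550.
D_min = 2·arcsin(0.6550) − 60° = 2 × 40.920° − 60° = 21.839°.

21.84°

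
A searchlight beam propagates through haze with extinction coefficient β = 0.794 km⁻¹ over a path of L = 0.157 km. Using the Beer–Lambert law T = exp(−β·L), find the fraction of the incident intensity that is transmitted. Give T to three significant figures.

τ = β·L = 0.794 × 0.157 = 0.1247.
T = exp(−0.1247) = 0.8828.

0.883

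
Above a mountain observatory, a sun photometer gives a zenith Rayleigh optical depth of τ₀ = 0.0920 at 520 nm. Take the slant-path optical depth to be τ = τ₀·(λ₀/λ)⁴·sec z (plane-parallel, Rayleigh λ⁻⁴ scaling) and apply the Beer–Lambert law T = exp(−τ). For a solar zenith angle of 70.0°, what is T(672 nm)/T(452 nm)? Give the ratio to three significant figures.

Airmass: sec 70.0° = 2.9238.
τ(672 nm) = 0.0920 × (520/672)⁴ × 2.9238 = 0.0920 × 0.3585 × 2.9238 = 0.0964.
τ(452 nm) = 0.0920 × (520/452)⁴ × 2.9238 = 0.0920 × 1.7517 × 2.9238 = 0.4712.
T(672)/T(452) = exp(τ_B − τ_A) = exp(0.3747) = 1.4546.

1.45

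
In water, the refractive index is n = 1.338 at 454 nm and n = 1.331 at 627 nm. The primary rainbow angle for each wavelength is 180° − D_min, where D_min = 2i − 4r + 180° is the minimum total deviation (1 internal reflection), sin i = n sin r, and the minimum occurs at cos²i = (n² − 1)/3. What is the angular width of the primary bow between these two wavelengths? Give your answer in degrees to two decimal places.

1.01°

At 454 nm (n = 1.338): cos²i = 0.26341 → i = 59.120°, r = 39.899°, D_min = 138.643°, rainbow angle = 41.357°.
At 627 nm (n = 1.331): cos²i = 0.25719 → i = 59.527°, r = 40.356°, D_min = 137.630°, rainbow angle = 42.370°.
Angular width = |41.357° − 42.370°| = 1.013°.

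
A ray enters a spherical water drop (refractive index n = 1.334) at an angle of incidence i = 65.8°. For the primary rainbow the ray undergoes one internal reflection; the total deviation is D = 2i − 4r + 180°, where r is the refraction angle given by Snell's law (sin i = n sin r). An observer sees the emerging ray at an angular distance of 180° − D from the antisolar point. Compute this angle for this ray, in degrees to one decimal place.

sin r = sin 65.8° / 1.334 = 0.9121/1.334 = 0.6837; r = 43.14°.
D = 2·65.8° − 4·43.14° + 180° = 131.60° − 172.55° + 180° = 139.05°.
Angle from antisolar point = 180° − D = 40.95°.

40.9°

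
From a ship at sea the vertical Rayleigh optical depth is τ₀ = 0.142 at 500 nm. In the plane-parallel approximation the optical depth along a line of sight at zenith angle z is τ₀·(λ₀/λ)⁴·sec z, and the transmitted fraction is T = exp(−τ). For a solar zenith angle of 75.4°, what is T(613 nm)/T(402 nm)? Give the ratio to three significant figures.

3.00

Airmass: sec 75.4° = 3.9672.
τ(613 nm) = 0.142 × (500/613)⁴ × 3.9672 = 0.142 × 0.4426 × 3.9672 = 0.2493.
τ(402 nm) = 0.142 × (500/402)⁴ × 3.9672 = 0.142 × 2.3932 × 3.9672 = 1.3482.
T(613)/T(402) = exp(τ_B − τ_A) = exp(1.0988) = 3.0006.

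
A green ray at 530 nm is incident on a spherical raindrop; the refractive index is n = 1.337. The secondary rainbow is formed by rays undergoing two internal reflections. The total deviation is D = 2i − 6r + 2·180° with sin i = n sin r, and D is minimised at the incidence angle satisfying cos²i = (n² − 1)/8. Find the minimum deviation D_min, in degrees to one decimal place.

231.9°

cos²i = (1.78757 − 1)/8 = 0.09845; i = arccos(0.31376) = 71.714°.
sin r = sin 71.714°/1.337 = 0.71017; r = 45.249°.
D_min = 2·71.714° − 6·45.249° + 360° = 231.934°.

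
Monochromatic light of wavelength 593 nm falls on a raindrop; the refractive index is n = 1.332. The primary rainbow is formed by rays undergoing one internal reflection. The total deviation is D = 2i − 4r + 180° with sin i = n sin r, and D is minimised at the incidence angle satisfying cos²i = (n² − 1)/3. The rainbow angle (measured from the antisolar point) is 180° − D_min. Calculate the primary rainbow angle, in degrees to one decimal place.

42.2°

cos²i = (1.77422 − 1)/3 = 0.25807; i = arccos(0.50801) = 59.469°.
sin r = sin 59.469°/1.332 = 0.64666; r = 40.290°.
D_min = 2·59.469° − 4·40.290° + 180° = 137.776°.
Rainbow angle = 180° − D_min = 42.224°.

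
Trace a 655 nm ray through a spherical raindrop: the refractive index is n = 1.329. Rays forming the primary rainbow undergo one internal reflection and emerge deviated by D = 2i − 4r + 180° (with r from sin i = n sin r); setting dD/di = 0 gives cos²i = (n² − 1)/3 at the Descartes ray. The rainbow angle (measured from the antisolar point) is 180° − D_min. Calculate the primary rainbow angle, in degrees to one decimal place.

cos²i = (1.76624 − 1)/3 = 0.25541; i = arccos(0.50538) = 59.643°.
sin r = sin 59.643°/1.329 = 0.64928; r = 40.487°.
D_min = 2·59.643° − 4·40.487° + 180° = 137.337°.
Rainbow angle = 180° − D_min = 42.663°.

42.7°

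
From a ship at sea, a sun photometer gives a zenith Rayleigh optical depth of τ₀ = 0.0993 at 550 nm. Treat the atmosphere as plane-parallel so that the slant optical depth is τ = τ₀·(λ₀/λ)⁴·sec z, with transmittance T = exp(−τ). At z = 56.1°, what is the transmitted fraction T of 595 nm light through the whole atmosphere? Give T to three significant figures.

sec 56.1° = 1.7929.
τ = 0.0993 × (550/595)⁴ × 1.7929 = 0.0993 × 0.7301 × 1.7929 = 0.1300.
T = exp(−0.1300) = 0.8781.

0.878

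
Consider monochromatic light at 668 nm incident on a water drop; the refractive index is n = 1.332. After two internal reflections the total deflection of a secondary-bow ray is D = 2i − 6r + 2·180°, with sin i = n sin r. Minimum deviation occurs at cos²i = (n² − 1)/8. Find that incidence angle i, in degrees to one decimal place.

cos²i = (1.332² − 1)/8 = (1.77422 − 1)/8 = 0.09678.
cos i = 0.31109, so i = 71.875°.

71.9°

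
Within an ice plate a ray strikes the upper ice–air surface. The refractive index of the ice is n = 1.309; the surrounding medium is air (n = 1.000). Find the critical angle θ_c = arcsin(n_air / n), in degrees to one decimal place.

49.8°

sin θ_c = n_air / n = 1.000 / 1.309 = 0.7639.
θ_c = arcsin(0.7639) = 49.81°.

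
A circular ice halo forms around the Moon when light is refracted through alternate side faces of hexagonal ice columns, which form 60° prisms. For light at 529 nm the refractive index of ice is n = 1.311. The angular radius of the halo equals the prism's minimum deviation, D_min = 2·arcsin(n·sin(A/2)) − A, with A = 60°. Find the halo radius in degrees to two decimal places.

21.92°

n·sin(A/2) = 1.311 × sin 30° = 1.311 × 0.5000 = 0.6555.
D_min = 2·arcsin(0.6555) − 60° = 2 × 40.958° − 60° = 21.915°.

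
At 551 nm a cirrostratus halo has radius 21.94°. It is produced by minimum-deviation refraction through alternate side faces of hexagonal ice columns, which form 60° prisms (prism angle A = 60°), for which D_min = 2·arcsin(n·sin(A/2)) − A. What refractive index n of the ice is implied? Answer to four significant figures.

1.311

Rearranging: n = sin((D_min + A)/2) / sin(A/2).
(D_min + A)/2 = (21.94° + 60°)/2 = 40.970°.
n = sin 40.970° / sin 30° = 0.6557 / 0.5000 = 1.3113.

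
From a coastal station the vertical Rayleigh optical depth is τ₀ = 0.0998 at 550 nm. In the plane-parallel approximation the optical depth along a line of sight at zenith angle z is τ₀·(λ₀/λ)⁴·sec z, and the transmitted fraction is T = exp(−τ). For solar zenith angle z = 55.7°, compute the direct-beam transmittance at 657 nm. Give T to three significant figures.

sec 55.7° = 1.7745.
τ = 0.0998 × (550/657)⁴ × 1.7745 = 0.0998 × 0.4911 × 1.7745 = 0.0870.
T = exp(−0.0870) = 0.9167.

0.917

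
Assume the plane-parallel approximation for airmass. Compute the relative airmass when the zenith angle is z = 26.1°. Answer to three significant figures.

1.11

X = sec z = 1/cos 26.1° = 1/0.8980 = 1.1136.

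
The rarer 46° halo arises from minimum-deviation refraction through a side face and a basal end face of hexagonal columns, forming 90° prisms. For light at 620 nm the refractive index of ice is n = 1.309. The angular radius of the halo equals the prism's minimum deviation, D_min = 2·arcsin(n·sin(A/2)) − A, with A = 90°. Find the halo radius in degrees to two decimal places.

45.52°

n·sin(A/2) = 1.309 × sin 45° = 1.309 × 0.7071 = 0.9256.
D_min = 2·arcsin(0.9256) − 90° = 2 × 67.759° − 90° = 45.519°.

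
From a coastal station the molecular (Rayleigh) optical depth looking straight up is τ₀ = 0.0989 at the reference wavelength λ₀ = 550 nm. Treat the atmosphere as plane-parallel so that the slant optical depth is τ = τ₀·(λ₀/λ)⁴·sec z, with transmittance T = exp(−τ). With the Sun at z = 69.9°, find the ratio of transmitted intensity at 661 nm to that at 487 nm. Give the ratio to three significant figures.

Airmass: sec 69.9° = 2.9099.
τ(661 nm) = 0.0989 × (550/661)⁴ × 2.9099 = 0.0989 × 0.4793 × 2.9099 = 0.1379.
τ(487 nm) = 0.0989 × (550/487)⁴ × 2.9099 = 0.0989 × 1.6268 × 2.9099 = 0.4682.
T(661)/T(487) = exp(τ_B − τ_A) = exp(0.3302) = 1.3913.

1.39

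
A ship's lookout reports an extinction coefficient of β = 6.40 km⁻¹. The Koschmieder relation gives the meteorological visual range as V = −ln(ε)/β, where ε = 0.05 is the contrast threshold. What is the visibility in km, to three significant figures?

0.468 km

V = −ln(0.05) / 6.40 = 2.996 / 6.40 = 0.4681 km.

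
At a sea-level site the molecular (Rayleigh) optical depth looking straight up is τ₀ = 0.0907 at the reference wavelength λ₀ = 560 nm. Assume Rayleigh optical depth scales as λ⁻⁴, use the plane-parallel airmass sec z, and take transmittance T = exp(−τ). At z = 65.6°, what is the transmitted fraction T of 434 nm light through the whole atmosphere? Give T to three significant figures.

sec 65.6° = 2.4207.
τ = 0.0907 × (560/434)⁴ × 2.4207 = 0.0907 × 2.7720 × 2.4207 = 0.6086.
T = exp(−0.6086) = 0.5441.

0.544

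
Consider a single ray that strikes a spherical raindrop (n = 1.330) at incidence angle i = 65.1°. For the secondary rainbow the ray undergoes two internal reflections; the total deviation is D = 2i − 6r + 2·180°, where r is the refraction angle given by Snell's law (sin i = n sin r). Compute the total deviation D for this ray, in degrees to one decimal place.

sin r = sin 65.1° / 1.330 = 0.9070/1.330 = 0.6820; r = 43.00°.
D = 2·65.1° − 6·43.00° + 2·180° = 130.20° − 258.00° + 360° = 232.20°.

232.2°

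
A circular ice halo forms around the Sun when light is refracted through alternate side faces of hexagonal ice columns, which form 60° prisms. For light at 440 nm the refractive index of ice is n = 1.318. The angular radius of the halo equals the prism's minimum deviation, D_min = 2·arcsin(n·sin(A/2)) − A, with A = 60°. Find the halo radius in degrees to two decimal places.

n·sin(A/2) = 1.318 × sin 30° = 1.318 × 0.5000 = 0.6590.
D_min = 2·arcsin(0.6590) − 60° = 2 × 41.224° − 60° = 22.447°.

22.45°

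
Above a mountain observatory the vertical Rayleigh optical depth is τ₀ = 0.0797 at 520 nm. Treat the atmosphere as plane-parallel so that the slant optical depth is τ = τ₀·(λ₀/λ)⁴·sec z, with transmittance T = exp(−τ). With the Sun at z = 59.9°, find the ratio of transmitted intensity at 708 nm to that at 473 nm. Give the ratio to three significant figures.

1.20

Airmass: sec 59.9° = 1.9940.
τ(708 nm) = 0.0797 × (520/708)⁴ × 1.9940 = 0.0797 × 0.2910 × 1.9940 = 0.0462.
τ(473 nm) = 0.0797 × (520/473)⁴ × 1.9940 = 0.0797 × 1.4607 × 1.9940 = 0.2321.
T(708)/T(473) = exp(τ_B − τ_A) = exp(0.1859) = 1.2043.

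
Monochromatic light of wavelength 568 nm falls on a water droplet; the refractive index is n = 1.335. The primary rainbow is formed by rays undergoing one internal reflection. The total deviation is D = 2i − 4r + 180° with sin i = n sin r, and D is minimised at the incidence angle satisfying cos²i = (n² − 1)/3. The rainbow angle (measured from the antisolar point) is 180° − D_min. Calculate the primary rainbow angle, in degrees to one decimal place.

cos²i = (1.78222 − 1)/3 = 0.26074; i = arccos(0.51063) = 59.294°.
sin r = sin 59.294°/1.335 = 0.64405; r = 40.094°.
D_min = 2·59.294° − 4·40.094° + 180° = 138.212°.
Rainbow angle = 180° − D_min = 41.788°.

41.8°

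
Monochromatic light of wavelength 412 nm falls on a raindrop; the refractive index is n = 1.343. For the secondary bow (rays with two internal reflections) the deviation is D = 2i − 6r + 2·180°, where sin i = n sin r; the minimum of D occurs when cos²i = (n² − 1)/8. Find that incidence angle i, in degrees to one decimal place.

71.5°

cos²i = (1.343² − 1)/8 = (1.80365 − 1)/8 = 0.10046.
cos i = 0.31695, so i = 71.522°.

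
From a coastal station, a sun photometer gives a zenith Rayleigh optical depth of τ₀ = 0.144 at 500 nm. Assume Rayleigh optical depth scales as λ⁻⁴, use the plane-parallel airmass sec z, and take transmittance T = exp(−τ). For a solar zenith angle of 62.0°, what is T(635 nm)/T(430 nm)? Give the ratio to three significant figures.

Airmass: sec 62.0° = 2.1301.
τ(635 nm) = 0.144 × (500/635)⁴ × 2.1301 = 0.144 × 0.3844 × 2.1301 = 0.1179.
τ(430 nm) = 0.144 × (500/430)⁴ × 2.1301 = 0.144 × 1.8281 × 2.1301 = 0.5607.
T(635)/T(430) = exp(τ_B − τ_A) = exp(0.4428) = 1.5571.

1.56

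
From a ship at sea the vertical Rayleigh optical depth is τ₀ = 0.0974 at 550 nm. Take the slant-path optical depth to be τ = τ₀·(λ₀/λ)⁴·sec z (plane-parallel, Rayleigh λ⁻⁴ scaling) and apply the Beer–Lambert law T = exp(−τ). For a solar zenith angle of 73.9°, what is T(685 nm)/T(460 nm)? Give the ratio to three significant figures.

Airmass: sec 73.9° = 3.6060.
τ(685 nm) = 0.0974 × (550/685)⁴ × 3.6060 = 0.0974 × 0.4156 × 3.6060 = 0.1460.
τ(460 nm) = 0.0974 × (550/460)⁴ × 3.6060 = 0.0974 × 2.0437 × 3.6060 = 0.7178.
T(685)/T(460) = exp(τ_B − τ_A) = exp(0.5718) = 1.7715.

1.77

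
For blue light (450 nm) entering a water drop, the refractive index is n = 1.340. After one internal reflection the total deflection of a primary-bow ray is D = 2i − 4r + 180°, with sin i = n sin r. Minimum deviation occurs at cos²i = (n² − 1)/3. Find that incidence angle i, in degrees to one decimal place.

cos²i = (1.340² − 1)/3 = (1.79560 − 1)/3 = 0.26520.
cos i = 0.51498, so i = 59.004°.

59.0°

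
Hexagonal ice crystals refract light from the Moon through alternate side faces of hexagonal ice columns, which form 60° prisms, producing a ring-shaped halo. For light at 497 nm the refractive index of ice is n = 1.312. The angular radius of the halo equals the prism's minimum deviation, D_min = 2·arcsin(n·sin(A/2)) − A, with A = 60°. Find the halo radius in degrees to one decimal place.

n·sin(A/2) = 1.312 × sin 30° = 1.312 × 0.5000 = 0.6560.
D_min = 2·arcsin(0.6560) − 60° = 2 × 40.996° − 60° = 21.991°.

22.0°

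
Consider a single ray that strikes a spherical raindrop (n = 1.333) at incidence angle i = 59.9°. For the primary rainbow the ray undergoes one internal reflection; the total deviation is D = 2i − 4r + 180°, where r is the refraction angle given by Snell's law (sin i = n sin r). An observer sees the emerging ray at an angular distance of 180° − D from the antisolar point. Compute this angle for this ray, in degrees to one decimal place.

sin r = sin 59.9° / 1.333 = 0.8652/1.333 = 0.6490; r = 40.47°.
D = 2·59.9° − 4·40.47° + 180° = 119.80° − 161.87° + 180° = 137.93°.
Angle from antisolar point = 180° − D = 42.07°.

42.1°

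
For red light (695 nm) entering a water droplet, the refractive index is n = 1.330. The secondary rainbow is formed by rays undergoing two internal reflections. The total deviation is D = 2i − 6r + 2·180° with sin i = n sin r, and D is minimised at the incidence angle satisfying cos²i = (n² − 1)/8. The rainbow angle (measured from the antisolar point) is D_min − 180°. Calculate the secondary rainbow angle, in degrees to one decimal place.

cos²i = (1.76890 − 1)/8 = 0.09611; i = arccos(0.31002) = 71.940°.
sin r = sin 71.940°/1.330 = 0.71483; r = 45.630°.
D_min = 2·71.940° − 6·45.630° + 360° = 230.101°.
Rainbow angle = D_min − 180° = 50.101°.

50.1°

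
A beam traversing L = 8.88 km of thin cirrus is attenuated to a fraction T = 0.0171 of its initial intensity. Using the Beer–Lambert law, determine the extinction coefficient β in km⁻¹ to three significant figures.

0.458 km⁻¹

Beer–Lambert: T = exp(−βL) ⇒ β = −ln(T)/L = −ln(0.0171)/8.88 = 4.0687/8.88 = 0.4582 km⁻¹.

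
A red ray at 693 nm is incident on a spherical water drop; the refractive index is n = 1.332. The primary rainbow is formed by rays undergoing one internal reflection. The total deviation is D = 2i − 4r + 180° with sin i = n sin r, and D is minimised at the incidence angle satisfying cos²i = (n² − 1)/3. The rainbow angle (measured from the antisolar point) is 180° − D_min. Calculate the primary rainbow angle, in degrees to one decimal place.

42.2°

cos²i = (1.77422 − 1)/3 = 0.25807; i = arccos(0.50801) = 59.469°.
sin r = sin 59.469°/1.332 = 0.64666; r = 40.290°.
D_min = 2·59.469° − 4·40.290° + 180° = 137.776°.
Rainbow angle = 180° − D_min = 42.224°.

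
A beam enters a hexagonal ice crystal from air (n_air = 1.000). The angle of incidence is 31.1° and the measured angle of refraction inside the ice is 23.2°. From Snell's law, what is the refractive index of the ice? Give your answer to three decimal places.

n = sin θ_i / sin θ_r = sin 31.1° / sin 23.2° = 0.5165 / 0.3939 = 1.3112.

1.311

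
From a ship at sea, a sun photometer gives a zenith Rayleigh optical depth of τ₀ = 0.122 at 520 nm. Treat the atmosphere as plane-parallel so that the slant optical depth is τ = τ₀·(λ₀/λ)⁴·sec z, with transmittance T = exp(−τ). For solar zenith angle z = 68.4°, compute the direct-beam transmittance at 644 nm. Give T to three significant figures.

sec 68.4° = 2.7165.
τ = 0.122 × (520/644)⁴ × 2.7165 = 0.122 × 0.4251 × 2.7165 = 0.1409.
T = exp(−0.1409) = 0.8686.

0.869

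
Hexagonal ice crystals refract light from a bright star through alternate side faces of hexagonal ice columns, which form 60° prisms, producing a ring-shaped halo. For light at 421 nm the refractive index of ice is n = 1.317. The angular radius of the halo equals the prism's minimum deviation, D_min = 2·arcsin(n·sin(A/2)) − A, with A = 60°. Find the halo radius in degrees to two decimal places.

22.37°

n·sin(A/2) = 1.317 × sin 30° = 1.317 × 0.5000 = 0.6585.
D_min = 2·arcsin(0.6585) − 60° = 2 × 41.186° − 60° = 22.371°.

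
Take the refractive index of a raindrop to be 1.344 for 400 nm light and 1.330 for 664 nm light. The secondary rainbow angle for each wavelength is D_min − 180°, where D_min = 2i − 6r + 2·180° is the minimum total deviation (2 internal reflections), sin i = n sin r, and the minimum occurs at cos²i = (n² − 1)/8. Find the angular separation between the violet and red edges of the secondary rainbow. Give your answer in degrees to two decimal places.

At 400 nm (n = 1.344): cos²i = 0.10079 → i = 71.490°, r = 44.874°, D_min = 233.733°, rainbow angle = 53.733°.
At 664 nm (n = 1.330): cos²i = 0.09611 → i = 71.940°, r = 45.630°, D_min = 230.101°, rainbow angle = 50.101°.
Angular width = |53.733° − 50.101°| = 3.632°.

3.63°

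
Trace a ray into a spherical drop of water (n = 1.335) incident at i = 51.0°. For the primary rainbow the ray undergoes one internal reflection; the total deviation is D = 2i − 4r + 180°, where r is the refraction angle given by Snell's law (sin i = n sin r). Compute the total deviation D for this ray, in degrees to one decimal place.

sin r = sin 51.0° / 1.335 = 0.7771/1.335 = 0.5821; r = 35.60°.
D = 2·51.0° − 4·35.60° + 180° = 102.00° − 142.40° + 180° = 139.60°.

139.6°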